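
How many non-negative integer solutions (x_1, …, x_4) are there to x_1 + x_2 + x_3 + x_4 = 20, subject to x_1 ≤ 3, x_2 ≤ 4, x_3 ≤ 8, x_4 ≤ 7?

Ignoring the caps, the number of non-negative solutions to x_1+…+x_4 = 20 is C(23,3) = 1771.
Subtract solutions that violate a single cap (substitute x_i' = x_i − (cap_i+1)): x_1 ≥ 4 gives C(19,3) = 969; x_2 ≥ 5 gives C(18,3) = 816; x_3 ≥ 9 gives C(14,3) = 364; x_4 ≥ 8 gives C(15,3) = 455. Together 2604.
Add back pairs where two caps are both exceeded: 364 + 120 + 165 + 84 + 120 + 20 = 873.
Subtract triples: 10 + 20 + 0 + 0 = 30.
By inclusion–exclusion the count is 1771 − 2604 + 873 − 30 = 10.

10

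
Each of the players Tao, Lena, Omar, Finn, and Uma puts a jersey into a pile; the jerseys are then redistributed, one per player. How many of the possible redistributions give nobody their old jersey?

Count assignments avoiding every fixed point. For any j of the 5 players fixed to their old jersey, the other 5−j can be arranged in (5−j)! ways.
By inclusion–exclusion this is Σ_{j=0}^{5} (−1)^j C(5,j)·(5−j)!.
Computing: 120 − 120 + 60 − 20 + 5 − 1 = 44.

44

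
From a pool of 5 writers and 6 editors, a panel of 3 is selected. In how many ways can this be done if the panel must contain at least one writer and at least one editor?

135

With no constraint there are C(11,3) = 165 possible selections.
Subtract selections that omit an entire group: no writers → C(6,3) = 20; no editors → C(5,3) = 10.
Both groups omitted at once is impossible, so 165 − 30 = 135.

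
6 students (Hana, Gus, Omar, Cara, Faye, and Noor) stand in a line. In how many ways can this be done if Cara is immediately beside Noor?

240

Glue Cara and Noor into one block (2 internal orders), leaving 5 units to arrange in a row.
So the count is 2·(5)! = 240.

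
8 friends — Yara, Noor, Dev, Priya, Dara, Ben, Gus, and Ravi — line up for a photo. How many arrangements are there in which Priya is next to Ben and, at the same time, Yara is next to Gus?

Treat {Priya,Ben} as one block (2 orders) and {Yara,Gus} as another (2 orders).
That leaves 6 units to arrange: 2 × 2 × 6! = 4 × 720 = 2880.

2880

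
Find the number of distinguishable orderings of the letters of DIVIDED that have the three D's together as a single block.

Treat the 3 copies of D as a single block. The multiset to arrange is then {DDD, E, I, I, V}, 5 items in all.
That gives (5)!/(2!) = 60 arrangements.

60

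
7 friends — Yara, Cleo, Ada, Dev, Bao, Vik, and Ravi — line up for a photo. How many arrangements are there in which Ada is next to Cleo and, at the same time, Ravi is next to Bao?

Treat {Ada,Cleo} as one block (2 orders) and {Ravi,Bao} as another (2 orders).
That leaves 5 units to arrange: 2 × 2 × 5! = 4 × 120 = 480.

480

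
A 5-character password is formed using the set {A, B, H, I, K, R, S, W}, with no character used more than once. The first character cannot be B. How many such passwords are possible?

The first character has 8−1 = 7 choices (anything except B).
The remaining 4 characters are filled from the other 7 symbols without repetition: 7 × 6 × 5 × 4 = 840.
Total: 7 × 840 = 5880.

5880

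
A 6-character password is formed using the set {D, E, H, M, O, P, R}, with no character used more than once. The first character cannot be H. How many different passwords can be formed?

4320

The first character has 7−1 = 6 choices (anything except H).
The remaining 5 characters are filled from the other 6 symbols without repetition: 6 × 5 × 4 × 3 × 2 = 720.
Total: 6 × 720 = 4320.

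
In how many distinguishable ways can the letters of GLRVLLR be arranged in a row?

420

GLRVLLR has 7 letters with L appearing 3 times and R appearing twice.
Dividing 7! = 5040 by 3!·2! = 12 for the repeated letters gives 420.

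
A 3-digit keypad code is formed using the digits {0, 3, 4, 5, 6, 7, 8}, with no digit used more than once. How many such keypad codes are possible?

210

Choose and order 3 of the 7 symbols: the first digit has 7 options, the next 6, then 5.
7 × 6 × 5 = 210.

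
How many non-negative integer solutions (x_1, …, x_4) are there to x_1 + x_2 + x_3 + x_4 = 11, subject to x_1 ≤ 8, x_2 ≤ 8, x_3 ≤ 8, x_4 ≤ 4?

Ignoring the caps, the number of non-negative solutions to x_1+…+x_4 = 11 is C(14,3) = 364.
Subtract solutions that violate a single cap (substitute x_i' = x_i − (cap_i+1)): x_1 ≥ 9 gives C(5,3) = 10; x_2 ≥ 9 gives C(5,3) = 10; x_3 ≥ 9 gives C(5,3) = 10; x_4 ≥ 5 gives C(9,3) = 84. Together 114.
No two caps can be exceeded simultaneously, so the pair terms are all 0.
By inclusion–exclusion the count is 364 − 114 + 0 = 250.

250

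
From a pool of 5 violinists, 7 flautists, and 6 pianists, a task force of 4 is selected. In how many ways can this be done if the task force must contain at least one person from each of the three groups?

1575

Unrestricted: C(18,4) = 3060 ways to pick any 4 of the 18.
Selections missing a whole group: no violinists → C(13,4) = 715; no flautists → C(11,4) = 330; no pianists → C(12,4) = 495.
Add back selections omitting two groups (i.e. drawn from a single group): C(5,4) + C(7,4) + C(6,4) = 55.
By inclusion–exclusion: 3060 − 1540 + 55 = 1575.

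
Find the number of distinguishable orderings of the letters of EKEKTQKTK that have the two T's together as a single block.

840

Treat the 2 copies of T as a single block. The multiset to arrange is then {TT, E, E, K, K, K, K, Q}, 8 items in all.
That gives (8)!/(4!·2!) = 840 arrangements.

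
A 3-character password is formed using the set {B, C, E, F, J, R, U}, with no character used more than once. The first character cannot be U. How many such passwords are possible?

The first character has 7−1 = 6 choices (anything except U).
The remaining 2 characters are filled from the other 6 symbols without repetition: 6 × 5 = 30.
Total: 6 × 30 = 180.

180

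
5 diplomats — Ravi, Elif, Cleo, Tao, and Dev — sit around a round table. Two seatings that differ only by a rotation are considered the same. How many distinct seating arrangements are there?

24

Fix one person's seat to break rotational symmetry; the remaining 4 people can be arranged in (4)! = 24 ways.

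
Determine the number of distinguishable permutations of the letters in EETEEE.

The 6 letters of EETEEE have repeats: E appearing 5 times.
The number of distinct arrangements is 6!/(5!) = 720/120 = 6.

6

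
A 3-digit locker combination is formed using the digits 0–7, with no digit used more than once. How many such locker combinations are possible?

336

This is a permutation of 3 out of 8: P(8,3) = 8!/5!.
8 × 7 × 6 = 336.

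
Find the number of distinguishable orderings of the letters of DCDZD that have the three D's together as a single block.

6

Treat the 3 copies of D as a single block. The multiset to arrange is then {DDD, C, Z}, 3 items in all.
All 3 items are distinct, so there are (3)! = 6 arrangements.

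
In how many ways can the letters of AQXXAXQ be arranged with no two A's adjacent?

Total arrangements of AQXXAXQ: 7!/(3!·2!·2!) = 210.
Arrangements with the A's together: treat AA as one letter, giving (6)!/(3!·2!) = 60.
Hence 210 − 60 = 150.

150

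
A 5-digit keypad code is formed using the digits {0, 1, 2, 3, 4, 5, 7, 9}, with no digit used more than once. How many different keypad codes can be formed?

With no repetition, fill the 5 digits in order: 8 choices, then 7, down to 4.
That product is 8 × 7 × 6 × 5 × 4 = 6720.

6720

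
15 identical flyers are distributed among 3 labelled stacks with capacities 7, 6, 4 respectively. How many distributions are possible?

Ignoring the caps, the number of non-negative solutions to x_1+…+x_3 = 15 is C(17,2) = 136.
Subtract solutions that violate a single cap (substitute x_i' = x_i − (cap_i+1)): x_1 ≥ 8 gives C(9,2) = 36; x_2 ≥ 7 gives C(10,2) = 45; x_3 ≥ 5 gives C(12,2) = 66. Together 147.
Add back pairs where two caps are both exceeded: 1 + 6 + 10 = 17.
By inclusion–exclusion the count is 136 − 147 + 17 = 6.

6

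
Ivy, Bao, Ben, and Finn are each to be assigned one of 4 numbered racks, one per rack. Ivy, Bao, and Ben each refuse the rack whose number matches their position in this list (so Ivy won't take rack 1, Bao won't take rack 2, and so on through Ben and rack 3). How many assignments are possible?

11

Let Aᵢ (for i ∈ {1, 2, 3}) be the placements that put person i in their forbidden rack. Any j of these fix j positions, leaving (4−j)! ways to fill the rest, and there are C(3,j) ways to pick which j.
By inclusion–exclusion, the number of valid placements is Σ_{j=0}^{3} (−1)^j C(3,j)·(4−j)!.
Computing: 24 − 18 + 6 − 1 = 11.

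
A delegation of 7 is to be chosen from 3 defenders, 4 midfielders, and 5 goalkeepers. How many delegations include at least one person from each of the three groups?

747

Total 7-person selections from all 12: C(12,7) = 792.
Subtract selections that omit an entire group: no defenders → C(9,7) = 36; no midfielders → C(8,7) = 8; no goalkeepers → C(7,7) = 1.
Add back selections omitting two groups (i.e. drawn from a single group): C(3,7) + C(4,7) + C(5,7) = 0.
By inclusion–exclusion: 792 − 45 + 0 = 747.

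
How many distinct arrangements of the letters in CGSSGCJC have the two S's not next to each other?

Total arrangements of CGSSGCJC: 8!/(3!·2!·2!) = 1680.
If the two S's are adjacent, glue them into one block, leaving 7 items to arrange: (7)!/(3!·2!) = 420 ways.
Subtracting, 1680 − 420 = 1260 arrangements keep the S's apart.

1260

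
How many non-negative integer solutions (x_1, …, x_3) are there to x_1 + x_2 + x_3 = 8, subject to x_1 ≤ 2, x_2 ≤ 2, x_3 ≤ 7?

By stars and bars, unrestricted non-negative solutions to x_1+…+x_3 = 8 number C(8+2,2) = 45.
Subtract solutions that violate a single cap (substitute x_i' = x_i − (cap_i+1)): x_1 ≥ 3 gives C(7,2) = 21; x_2 ≥ 3 gives C(7,2) = 21; x_3 ≥ 8 gives C(2,2) = 1. Together 43.
Add back pairs where two caps are both exceeded: 6 + 0 + 0 = 6.
By inclusion–exclusion the count is 45 − 43 + 6 = 8.

8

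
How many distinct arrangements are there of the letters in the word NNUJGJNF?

3360

Letter multiplicities in NNUJGJNF: F×1, G×1, J×2, N×3, U×1.
Dividing 8! = 40320 by 3!·2! = 12 for the repeated letters gives 3360.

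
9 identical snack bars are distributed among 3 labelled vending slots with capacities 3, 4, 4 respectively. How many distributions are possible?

6

Ignoring the caps, the number of non-negative solutions to x_1+…+x_3 = 9 is C(11,2) = 55.
Subtract solutions that violate a single cap (substitute x_i' = x_i − (cap_i+1)): x_1 ≥ 4 gives C(7,2) = 21; x_2 ≥ 5 gives C(6,2) = 15; x_3 ≥ 5 gives C(6,2) = 15. Together 51.
Add back pairs where two caps are both exceeded: 1 + 1 + 0 = 2.
By inclusion–exclusion the count is 55 − 51 + 2 = 6.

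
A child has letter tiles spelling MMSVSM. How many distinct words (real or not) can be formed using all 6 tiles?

60

Letter multiplicities in MMSVSM: M×3, S×2, V×1.
Dividing 6! = 720 by 3!·2! = 12 for the repeated letters gives 60.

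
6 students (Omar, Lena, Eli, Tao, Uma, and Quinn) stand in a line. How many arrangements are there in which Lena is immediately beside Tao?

Glue Lena and Tao into one block (2 internal orders), leaving 5 units to arrange in a row.
So the count is 2·(5)! = 240.

240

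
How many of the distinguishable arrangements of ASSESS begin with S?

20

With the first slot taken by S, it remains to arrange the other 5 letters (ASESS).
Those 5 letters have S appearing 3 times, giving (5)!/(3!) = 20.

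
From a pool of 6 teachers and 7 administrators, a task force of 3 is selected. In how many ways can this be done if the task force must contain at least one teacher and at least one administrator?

231

Total 3-person selections from all 13: C(13,3) = 286.
Selections missing a whole group: no teachers → C(7,3) = 35; no administrators → C(6,3) = 20.
Both groups omitted at once is impossible, so 286 − 55 = 231.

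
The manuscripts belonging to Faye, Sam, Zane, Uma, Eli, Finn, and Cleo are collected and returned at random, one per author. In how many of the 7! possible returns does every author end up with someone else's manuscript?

1854

Count assignments avoiding every fixed point. For any j of the 7 authors fixed to their own manuscript, the other 7−j can be arranged in (7−j)! ways.
By inclusion–exclusion this is Σ_{j=0}^{7} (−1)^j C(7,j)·(7−j)!.
Computing: 5040 − 5040 + 2520 − 840 + 210 − 42 + 7 − 1 = 1854.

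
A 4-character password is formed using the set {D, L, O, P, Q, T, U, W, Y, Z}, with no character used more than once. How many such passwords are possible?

5040

This is a permutation of 4 out of 10: P(10,4) = 10!/6!.
10 × 9 × 8 × 7 = 5040.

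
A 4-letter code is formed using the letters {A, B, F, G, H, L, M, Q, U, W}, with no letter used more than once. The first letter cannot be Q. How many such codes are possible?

The first letter has 10−1 = 9 choices (anything except Q).
The remaining 3 letters are filled from the other 9 symbols without repetition: 9 × 8 × 7 = 504.
Total: 9 × 504 = 4536.

4536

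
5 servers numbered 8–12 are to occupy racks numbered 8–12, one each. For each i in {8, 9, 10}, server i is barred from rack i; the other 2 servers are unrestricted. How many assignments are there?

Let Aᵢ (for i ∈ {8, 9, 10}) be the placements that put server i in its forbidden rack. Any j of these fix j positions, leaving (5−j)! ways to fill the rest, and there are C(3,j) ways to pick which j.
By inclusion–exclusion, the number of valid placements is Σ_{j=0}^{3} (−1)^j C(3,j)·(5−j)!.
Computing: 120 − 72 + 18 − 2 = 64.

64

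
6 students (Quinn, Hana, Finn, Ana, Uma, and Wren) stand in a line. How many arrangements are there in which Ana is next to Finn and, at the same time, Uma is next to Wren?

Treat {Ana,Finn} as one block (2 orders) and {Uma,Wren} as another (2 orders).
That leaves 4 units to arrange: 2 × 2 × 4! = 4 × 24 = 96.

96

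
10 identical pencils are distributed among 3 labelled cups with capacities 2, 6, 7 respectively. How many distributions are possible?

15

Ignoring the caps, the number of non-negative solutions to x_1+…+x_3 = 10 is C(12,2) = 66.
Subtract solutions that violate a single cap (substitute x_i' = x_i − (cap_i+1)): x_1 ≥ 3 gives C(9,2) = 36; x_2 ≥ 7 gives C(5,2) = 10; x_3 ≥ 8 gives C(4,2) = 6. Together 52.
Add back pairs where two caps are both exceeded: 1 + 0 + 0 = 1.
By inclusion–exclusion the count is 66 − 52 + 1 = 15.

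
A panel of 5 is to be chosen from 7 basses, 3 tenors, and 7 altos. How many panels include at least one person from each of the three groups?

Unrestricted: C(17,5) = 6188 ways to pick any 5 of the 17.
Selections missing a whole group: no basses → C(10,5) = 252; no tenors → C(14,5) = 2002; no altos → C(10,5) = 252.
Add back selections omitting two groups (i.e. drawn from a single group): C(7,5) + C(3,5) + C(7,5) = 42.
By inclusion–exclusion: 6188 − 2506 + 42 = 3724.

3724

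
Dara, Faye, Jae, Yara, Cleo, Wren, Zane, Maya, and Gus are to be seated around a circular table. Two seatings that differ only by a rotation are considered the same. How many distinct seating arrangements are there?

40320

Seat Dara anywhere (absorbing the rotational symmetry), then permute the other 8: (8)! = 40320.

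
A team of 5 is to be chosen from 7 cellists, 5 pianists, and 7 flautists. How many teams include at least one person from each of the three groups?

8085

Unrestricted: C(19,5) = 11628 ways to pick any 5 of the 19.
Selections missing a whole group: no cellists → C(12,5) = 792; no pianists → C(14,5) = 2002; no flautists → C(12,5) = 792.
Add back selections omitting two groups (i.e. drawn from a single group): C(7,5) + C(5,5) + C(7,5) = 43.
By inclusion–exclusion: 11628 − 3586 + 43 = 8085.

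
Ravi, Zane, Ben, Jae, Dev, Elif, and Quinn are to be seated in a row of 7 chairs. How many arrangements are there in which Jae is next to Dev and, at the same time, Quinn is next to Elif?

480

Treat {Jae,Dev} as one block (2 orders) and {Quinn,Elif} as another (2 orders).
That leaves 5 units to arrange: 2 × 2 × 5! = 4 × 120 = 480.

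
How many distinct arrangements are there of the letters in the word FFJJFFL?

105

FFJJFFL has 7 letters with F appearing 4 times and J appearing twice.
So there are 7! / (4!·2!) = 105 distinguishable arrangements.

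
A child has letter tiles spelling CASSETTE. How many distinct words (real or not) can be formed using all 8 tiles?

5040

Letter multiplicities in CASSETTE: A×1, C×1, E×2, S×2, T×2.
Dividing 8! = 40320 by 2!·2!·2! = 8 for the repeated letters gives 5040.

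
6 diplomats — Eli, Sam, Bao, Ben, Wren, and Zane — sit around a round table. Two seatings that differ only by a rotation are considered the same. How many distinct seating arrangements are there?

120

Seat Eli anywhere (absorbing the rotational symmetry), then permute the other 5: (5)! = 120.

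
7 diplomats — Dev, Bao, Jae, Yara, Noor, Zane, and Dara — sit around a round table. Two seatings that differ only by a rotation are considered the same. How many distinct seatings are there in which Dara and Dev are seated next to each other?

240

Glue Dara and Dev into a block (2 internal orders). Seating 6 units around a circle gives (5)! arrangements.
So 2 × (5)! = 2 × 120 = 240.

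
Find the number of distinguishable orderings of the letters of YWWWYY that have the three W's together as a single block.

Treat the 3 copies of W as a single block. The multiset to arrange is then {WWW, Y, Y, Y}, 4 items in all.
That gives (4)!/(3!) = 4 arrangements.

4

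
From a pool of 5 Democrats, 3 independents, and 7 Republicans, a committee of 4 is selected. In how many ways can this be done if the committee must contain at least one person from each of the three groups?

Unrestricted: C(15,4) = 1365 ways to pick any 4 of the 15.
Subtract selections that omit an entire group: no Democrats → C(10,4) = 210; no independents → C(12,4) = 495; no Republicans → C(8,4) = 70.
Add back selections omitting two groups (i.e. drawn from a single group): C(5,4) + C(3,4) + C(7,4) = 40.
By inclusion–exclusion: 1365 − 775 + 40 = 630.

630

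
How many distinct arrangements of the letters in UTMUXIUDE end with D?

6720

Fix D in the last position and arrange the remaining 8 letters.
Those 8 letters have U appearing 3 times, giving (8)!/(3!) = 6720.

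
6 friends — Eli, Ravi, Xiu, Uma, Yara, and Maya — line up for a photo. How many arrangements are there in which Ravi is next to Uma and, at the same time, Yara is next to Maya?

Treat {Ravi,Uma} as one block (2 orders) and {Yara,Maya} as another (2 orders).
That leaves 4 units to arrange: 2 × 2 × 4! = 4 × 24 = 96.

96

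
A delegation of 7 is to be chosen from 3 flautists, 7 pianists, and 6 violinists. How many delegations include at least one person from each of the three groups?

9569

With no constraint there are C(16,7) = 11440 possible selections.
Selections missing a whole group: no flautists → C(13,7) = 1716; no pianists → C(9,7) = 36; no violinists → C(10,7) = 120.
Add back selections omitting two groups (i.e. drawn from a single group): C(3,7) + C(7,7) + C(6,7) = 1.
By inclusion–exclusion: 11440 − 1872 + 1 = 9569.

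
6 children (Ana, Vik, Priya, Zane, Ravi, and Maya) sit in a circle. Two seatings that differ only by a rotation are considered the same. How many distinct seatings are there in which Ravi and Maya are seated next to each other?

Treat {Ravi, Maya} as one unit (2 internal orders) and seat the resulting 5 units around the table: (4)! circular arrangements.
So 2 × (4)! = 2 × 24 = 48.

48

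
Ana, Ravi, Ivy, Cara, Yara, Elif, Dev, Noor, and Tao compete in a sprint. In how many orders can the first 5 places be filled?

This is an ordered selection of 5 from 9: P(9,5).
That gives 9 × 8 × 7 × 6 × 5 = 15120.

15120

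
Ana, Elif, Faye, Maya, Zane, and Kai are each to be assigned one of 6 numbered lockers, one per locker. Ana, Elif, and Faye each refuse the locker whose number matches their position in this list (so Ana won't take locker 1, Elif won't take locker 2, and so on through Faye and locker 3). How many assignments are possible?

Let Aᵢ (for i ∈ {1, 2, 3}) be the placements that put person i in their forbidden locker. Any j of these fix j positions, leaving (6−j)! ways to fill the rest, and there are C(3,j) ways to pick which j.
By inclusion–exclusion, the number of valid placements is Σ_{j=0}^{3} (−1)^j C(3,j)·(6−j)!.
Computing: 720 − 360 + 72 − 6 = 426.

426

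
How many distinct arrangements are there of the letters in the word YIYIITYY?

YIYIITYY has 8 letters with I appearing 3 times and Y appearing 4 times.
So there are 8! / (4!·3!) = 280 distinguishable arrangements.

280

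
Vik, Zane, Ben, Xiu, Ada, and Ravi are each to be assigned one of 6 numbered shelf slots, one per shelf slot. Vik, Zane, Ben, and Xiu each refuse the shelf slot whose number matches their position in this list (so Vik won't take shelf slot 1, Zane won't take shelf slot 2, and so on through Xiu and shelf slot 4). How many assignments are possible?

362

Let Aᵢ (for 1 ≤ i ≤ 4) be the placements that put person i in their forbidden shelf slot. Any j of these fix j positions, leaving (6−j)! ways to fill the rest, and there are C(4,j) ways to pick which j.
By inclusion–exclusion, the number of valid placements is Σ_{j=0}^{4} (−1)^j C(4,j)·(6−j)!.
Computing: 720 − 480 + 144 − 24 + 2 = 362.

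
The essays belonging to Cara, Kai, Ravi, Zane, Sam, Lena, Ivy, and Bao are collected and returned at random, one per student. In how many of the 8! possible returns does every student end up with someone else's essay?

14833

Let Aᵢ be the assignments in which student i gets their own essay. We want the size of the complement of A₁∪…∪A_8.
By inclusion–exclusion this is Σ_{j=0}^{8} (−1)^j C(8,j)·(8−j)!.
Computing: 40320 − 40320 + 20160 − 6720 + 1680 − 336 + 56 − 8 + 1 = 14833.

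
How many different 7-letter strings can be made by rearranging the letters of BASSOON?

BASSOON has 7 letters with O appearing twice and S appearing twice.
Dividing 7! = 5040 by 2!·2! = 4 for the repeated letters gives 1260.

1260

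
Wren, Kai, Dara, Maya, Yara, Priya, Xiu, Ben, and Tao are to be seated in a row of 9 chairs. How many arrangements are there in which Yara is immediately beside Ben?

Glue Yara and Ben into one block (2 internal orders), leaving 8 units to arrange in a row.
That gives 2 × 8! = 2 × 40320 = 80640.

80640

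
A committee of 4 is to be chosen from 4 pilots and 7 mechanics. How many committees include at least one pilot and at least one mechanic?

Total 4-person selections from all 11: C(11,4) = 330.
Selections missing a whole group: no pilots → C(7,4) = 35; no mechanics → C(4,4) = 1.
Both groups omitted at once is impossible, so 330 − 36 = 294.

294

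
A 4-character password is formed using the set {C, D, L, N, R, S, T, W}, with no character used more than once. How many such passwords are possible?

This is a permutation of 4 out of 8: P(8,4) = 8!/4!.
8 × 7 × 6 × 5 = 1680.

1680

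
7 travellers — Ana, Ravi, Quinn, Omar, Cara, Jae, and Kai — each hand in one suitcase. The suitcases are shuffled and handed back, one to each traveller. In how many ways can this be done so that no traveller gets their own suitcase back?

1854

Count assignments avoiding every fixed point. For any j of the 7 travellers fixed to their own suitcase, the other 7−j can be arranged in (7−j)! ways.
By inclusion–exclusion this is Σ_{j=0}^{7} (−1)^j C(7,j)·(7−j)!.
Computing: 5040 − 5040 + 2520 − 840 + 210 − 42 + 7 − 1 = 1854.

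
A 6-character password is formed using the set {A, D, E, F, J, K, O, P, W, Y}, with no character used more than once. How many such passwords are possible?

Choose and order 6 of the 10 symbols: the first character has 10 options, the next 9, and so on down to 5.
That product is 10 × 9 × 8 × 7 × 6 × 5 = 151200.

151200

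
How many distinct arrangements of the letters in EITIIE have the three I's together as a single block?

12

Treat the 3 copies of I as a single block. The multiset to arrange is then {III, E, E, T}, 4 items in all.
That gives (4)!/(2!) = 12 arrangements.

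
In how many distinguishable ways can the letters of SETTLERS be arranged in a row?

5040

Letter multiplicities in SETTLERS: E×2, L×1, R×1, S×2, T×2.
The number of distinct arrangements is 8!/(2!·2!·2!) = 40320/8 = 5040.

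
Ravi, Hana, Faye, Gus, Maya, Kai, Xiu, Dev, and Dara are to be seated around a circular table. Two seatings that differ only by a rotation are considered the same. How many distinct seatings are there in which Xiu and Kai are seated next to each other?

10080

Glue Xiu and Kai into a block (2 internal orders). Seating 8 units around a circle gives (7)! arrangements.
So 2 × (7)! = 2 × 5040 = 10080.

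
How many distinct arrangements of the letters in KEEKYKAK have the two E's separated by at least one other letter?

Total arrangements of KEEKYKAK: 8!/(4!·2!) = 840.
If the two E's are adjacent, glue them into one block, leaving 7 items to arrange: (7)!/(4!) = 210 ways.
Subtracting, 840 − 210 = 630 arrangements keep the E's apart.

630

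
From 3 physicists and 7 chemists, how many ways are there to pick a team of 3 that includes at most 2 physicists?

119

Split by how many physicists are chosen (0 through 2).
Sum: C(3,0)·C(7,3) + C(3,1)·C(7,2) + C(3,2)·C(7,1) = 35 + 63 + 21 = 119.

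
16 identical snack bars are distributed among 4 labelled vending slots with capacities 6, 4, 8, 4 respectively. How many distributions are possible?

76

By stars and bars, unrestricted non-negative solutions to x_1+…+x_4 = 16 number C(16+3,3) = 969.
Subtract solutions that violate a single cap (substitute x_i' = x_i − (cap_i+1)): x_1 ≥ 7 gives C(12,3) = 220; x_2 ≥ 5 gives C(14,3) = 364; x_3 ≥ 9 gives C(10,3) = 120; x_4 ≥ 5 gives C(14,3) = 364. Together 1068.
Add back pairs where two caps are both exceeded: 35 + 1 + 35 + 10 + 84 + 10 = 175.
By inclusion–exclusion the count is 969 − 1068 + 175 = 76.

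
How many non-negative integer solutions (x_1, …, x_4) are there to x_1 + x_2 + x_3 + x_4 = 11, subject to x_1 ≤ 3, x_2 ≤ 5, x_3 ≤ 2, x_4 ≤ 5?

Ignoring the caps, the number of non-negative solutions to x_1+…+x_4 = 11 is C(14,3) = 364.
Subtract solutions that violate a single cap (substitute x_i' = x_i − (cap_i+1)): x_1 ≥ 4 gives C(10,3) = 120; x_2 ≥ 6 gives C(8,3) = 56; x_3 ≥ 3 gives C(11,3) = 165; x_4 ≥ 6 gives C(8,3) = 56. Together 397.
Add back pairs where two caps are both exceeded: 4 + 35 + 4 + 10 + 0 + 10 = 63.
By inclusion–exclusion the count is 364 − 397 + 63 = 30.

30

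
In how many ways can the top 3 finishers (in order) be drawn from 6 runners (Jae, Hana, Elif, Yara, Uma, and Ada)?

120

This is an ordered selection of 3 from 6: P(6,3).
That gives 6 × 5 × 4 = 120.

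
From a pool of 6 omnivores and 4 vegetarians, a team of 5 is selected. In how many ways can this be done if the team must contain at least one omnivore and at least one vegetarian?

Total 5-person selections from all 10: C(10,5) = 252.
Subtract selections that omit an entire group: no omnivores → C(4,5) = 0; no vegetarians → C(6,5) = 6.
Both groups omitted at once is impossible, so 252 − 6 = 246.

246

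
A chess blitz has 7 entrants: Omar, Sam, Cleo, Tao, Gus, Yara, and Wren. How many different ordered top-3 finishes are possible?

This is an ordered selection of 3 from 7: P(7,3).
That gives 7 × 6 × 5 = 210.

210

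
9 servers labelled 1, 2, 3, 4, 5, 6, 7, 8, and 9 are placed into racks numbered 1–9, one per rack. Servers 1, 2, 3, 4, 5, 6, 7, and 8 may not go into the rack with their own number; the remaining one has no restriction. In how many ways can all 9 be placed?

148329

Let Aᵢ (for 1 ≤ i ≤ 8) be the placements that put server i in its forbidden rack. Any j of these fix j positions, leaving (9−j)! ways to fill the rest, and there are C(8,j) ways to pick which j.
By inclusion–exclusion, the number of valid placements is Σ_{j=0}^{8} (−1)^j C(8,j)·(9−j)!.
Computing: 362880 − 322560 + 141120 − 40320 + 8400 − 1344 + 168 − 16 + 1 = 148329.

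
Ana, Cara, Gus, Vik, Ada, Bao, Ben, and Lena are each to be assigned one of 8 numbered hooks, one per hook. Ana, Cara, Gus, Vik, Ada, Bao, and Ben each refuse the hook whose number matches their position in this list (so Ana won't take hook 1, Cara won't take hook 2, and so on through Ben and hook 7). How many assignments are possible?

16687

Let Aᵢ (for 1 ≤ i ≤ 7) be the placements that put person i in their forbidden hook. Any j of these fix j positions, leaving (8−j)! ways to fill the rest, and there are C(7,j) ways to pick which j.
By inclusion–exclusion, the number of valid placements is Σ_{j=0}^{7} (−1)^j C(7,j)·(8−j)!.
Computing: 40320 − 35280 + 15120 − 4200 + 840 − 126 + 14 − 1 = 16687.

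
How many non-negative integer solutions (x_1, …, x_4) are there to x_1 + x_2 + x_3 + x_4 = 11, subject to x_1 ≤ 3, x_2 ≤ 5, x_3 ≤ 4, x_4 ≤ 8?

109

Ignoring the caps, the number of non-negative solutions to x_1+…+x_4 = 11 is C(14,3) = 364.
Subtract solutions that violate a single cap (substitute x_i' = x_i − (cap_i+1)): x_1 ≥ 4 gives C(10,3) = 120; x_2 ≥ 6 gives C(8,3) = 56; x_3 ≥ 5 gives C(9,3) = 84; x_4 ≥ 9 gives C(5,3) = 10. Together 270.
Add back pairs where two caps are both exceeded: 4 + 10 + 0 + 1 + 0 + 0 = 15.
By inclusion–exclusion the count is 364 − 270 + 15 = 109.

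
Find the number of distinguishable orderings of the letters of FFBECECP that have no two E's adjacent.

There are 8!/(2!·2!·2!) = 5040 arrangements of FFBECECP in total.
If the two E's are adjacent, glue them into one block, leaving 7 items to arrange: (7)!/(2!·2!) = 1260 ways.
Hence 5040 − 1260 = 3780.

3780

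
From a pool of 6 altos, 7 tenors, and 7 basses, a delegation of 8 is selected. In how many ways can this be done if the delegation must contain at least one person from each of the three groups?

Total 8-person selections from all 20: C(20,8) = 125970.
Selections missing a whole group: no altos → C(14,8) = 3003; no tenors → C(13,8) = 1287; no basses → C(13,8) = 1287.
Add back selections omitting two groups (i.e. drawn from a single group): C(6,8) + C(7,8) + C(7,8) = 0.
By inclusion–exclusion: 125970 − 5577 + 0 = 120393.

120393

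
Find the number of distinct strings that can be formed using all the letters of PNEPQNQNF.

PNEPQNQNF has 9 letters with N appearing 3 times, P appearing twice, and Q appearing twice.
The number of distinct arrangements is 9!/(3!·2!·2!) = 362880/24 = 15120.

15120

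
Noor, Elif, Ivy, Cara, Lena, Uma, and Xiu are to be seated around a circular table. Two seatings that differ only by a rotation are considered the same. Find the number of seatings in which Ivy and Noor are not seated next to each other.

Without the restriction there are (6)! = 720 seatings.
Those with Ivy next to Noor: fuse the pair into one unit and seat 6 units around a circle — 2·(5)! = 240.
Subtracting, 720 − 240 = 480.

480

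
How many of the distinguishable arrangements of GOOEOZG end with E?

With the last slot taken by E, it remains to arrange the other 6 letters (GOOOZG).
Those 6 letters have G appearing twice and O appearing 3 times, giving (6)!/(3!·2!) = 60.

60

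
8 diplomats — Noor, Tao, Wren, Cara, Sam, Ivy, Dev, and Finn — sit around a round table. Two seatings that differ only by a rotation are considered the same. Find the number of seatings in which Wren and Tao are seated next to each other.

Glue Wren and Tao into a block (2 internal orders). Seating 7 units around a circle gives (6)! arrangements.
So 2 × (6)! = 2 × 720 = 1440.

1440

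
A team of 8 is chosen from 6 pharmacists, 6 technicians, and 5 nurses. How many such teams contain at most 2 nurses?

Split by how many nurses are chosen (0 through 2).
Sum: C(5,0)·C(12,8) + C(5,1)·C(12,7) + C(5,2)·C(12,6) = 495 + 3960 + 9240 = 13695.

13695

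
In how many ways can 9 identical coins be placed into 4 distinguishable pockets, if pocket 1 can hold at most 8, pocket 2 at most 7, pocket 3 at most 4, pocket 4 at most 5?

160

Ignoring the caps, the number of non-negative solutions to x_1+…+x_4 = 9 is C(12,3) = 220.
Subtract solutions that violate a single cap (substitute x_i' = x_i − (cap_i+1)): x_1 ≥ 9 gives C(3,3) = 1; x_2 ≥ 8 gives C(4,3) = 4; x_3 ≥ 5 gives C(7,3) = 35; x_4 ≥ 6 gives C(6,3) = 20. Together 60.
No two caps can be exceeded simultaneously, so the pair terms are all 0.
By inclusion–exclusion the count is 220 − 60 + 0 = 160.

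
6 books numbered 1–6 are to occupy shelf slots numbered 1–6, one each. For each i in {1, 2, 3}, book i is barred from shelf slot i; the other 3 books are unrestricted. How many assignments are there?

Let Aᵢ (for i ∈ {1, 2, 3}) be the placements that put book i in its forbidden shelf slot. Any j of these fix j positions, leaving (6−j)! ways to fill the rest, and there are C(3,j) ways to pick which j.
By inclusion–exclusion, the number of valid placements is Σ_{j=0}^{3} (−1)^j C(3,j)·(6−j)!.
Computing: 720 − 360 + 72 − 6 = 426.

426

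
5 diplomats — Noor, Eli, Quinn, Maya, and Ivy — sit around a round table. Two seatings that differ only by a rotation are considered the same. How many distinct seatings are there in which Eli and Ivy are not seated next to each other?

All circular seatings of 5 people number (4)! = 24.
Those with Eli next to Ivy: fuse the pair into one unit and seat 4 units around a circle — 2·(3)! = 12.
Subtracting, 24 − 12 = 12.

12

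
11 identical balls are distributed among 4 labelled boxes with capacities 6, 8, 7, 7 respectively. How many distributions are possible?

Without the upper bounds there are C(14,3) = 364 ways to split 11 among 4 boxes.
Subtract solutions that violate a single cap (substitute x_i' = x_i − (cap_i+1)): x_1 ≥ 7 gives C(7,3) = 35; x_2 ≥ 9 gives C(5,3) = 10; x_3 ≥ 8 gives C(6,3) = 20; x_4 ≥ 8 gives C(6,3) = 20. Together 85.
No two caps can be exceeded simultaneously, so the pair terms are all 0.
By inclusion–exclusion the count is 364 − 85 + 0 = 279.

279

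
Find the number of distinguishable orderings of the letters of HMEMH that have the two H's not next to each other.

Total arrangements of HMEMH: 5!/(2!·2!) = 30.
If the two H's are adjacent, glue them into one block, leaving 4 items to arrange: (4)!/(2!) = 12 ways.
Hence 30 − 12 = 18.

18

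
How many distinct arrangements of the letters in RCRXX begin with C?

6

With the first slot taken by C, it remains to arrange the other 4 letters (RRXX).
Those 4 letters have R appearing twice and X appearing twice, giving (4)!/(2!·2!) = 6.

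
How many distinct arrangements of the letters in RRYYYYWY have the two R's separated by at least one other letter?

Total arrangements of RRYYYYWY: 8!/(5!·2!) = 168.
If the two R's are adjacent, glue them into one block, leaving 7 items to arrange: (7)!/(5!) = 42 ways.
Subtracting, 168 − 42 = 126 arrangements keep the R's apart.

126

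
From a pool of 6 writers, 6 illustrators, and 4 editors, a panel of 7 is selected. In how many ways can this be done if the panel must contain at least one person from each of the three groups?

Total 7-person selections from all 16: C(16,7) = 11440.
Selections missing a whole group: no writers → C(10,7) = 120; no illustrators → C(10,7) = 120; no editors → C(12,7) = 792.
Add back selections omitting two groups (i.e. drawn from a single group): C(6,7) + C(6,7) + C(4,7) = 0.
By inclusion–exclusion: 11440 − 1032 + 0 = 10408.

10408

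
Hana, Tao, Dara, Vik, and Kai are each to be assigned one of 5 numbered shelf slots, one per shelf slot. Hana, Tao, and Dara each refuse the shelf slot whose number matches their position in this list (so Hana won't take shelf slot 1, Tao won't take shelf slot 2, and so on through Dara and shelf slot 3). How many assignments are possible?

Let Aᵢ (for i ∈ {1, 2, 3}) be the placements that put person i in their forbidden shelf slot. Any j of these fix j positions, leaving (5−j)! ways to fill the rest, and there are C(3,j) ways to pick which j.
By inclusion–exclusion, the number of valid placements is Σ_{j=0}^{3} (−1)^j C(3,j)·(5−j)!.
Computing: 120 − 72 + 18 − 2 = 64.

64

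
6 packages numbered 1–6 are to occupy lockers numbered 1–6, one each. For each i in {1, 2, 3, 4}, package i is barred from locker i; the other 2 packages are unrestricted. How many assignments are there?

Let Aᵢ (for 1 ≤ i ≤ 4) be the placements that put package i in its forbidden locker. Any j of these fix j positions, leaving (6−j)! ways to fill the rest, and there are C(4,j) ways to pick which j.
By inclusion–exclusion, the number of valid placements is Σ_{j=0}^{4} (−1)^j C(4,j)·(6−j)!.
Computing: 720 − 480 + 144 − 24 + 2 = 362.

362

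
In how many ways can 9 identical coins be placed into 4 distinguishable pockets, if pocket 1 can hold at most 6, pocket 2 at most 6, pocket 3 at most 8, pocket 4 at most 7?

By stars and bars, unrestricted non-negative solutions to x_1+…+x_4 = 9 number C(9+3,3) = 220.
Subtract solutions that violate a single cap (substitute x_i' = x_i − (cap_i+1)): x_1 ≥ 7 gives C(5,3) = 10; x_2 ≥ 7 gives C(5,3) = 10; x_3 ≥ 9 gives C(3,3) = 1; x_4 ≥ 8 gives C(4,3) = 4. Together 25.
No two caps can be exceeded simultaneously, so the pair terms are all 0.
By inclusion–exclusion the count is 220 − 25 + 0 = 195.

195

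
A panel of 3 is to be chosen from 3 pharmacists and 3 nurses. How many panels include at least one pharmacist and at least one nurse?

18

With no constraint there are C(6,3) = 20 possible selections.
Selections missing a whole group: no pharmacists → C(3,3) = 1; no nurses → C(3,3) = 1.
Both groups omitted at once is impossible, so 20 − 2 = 18.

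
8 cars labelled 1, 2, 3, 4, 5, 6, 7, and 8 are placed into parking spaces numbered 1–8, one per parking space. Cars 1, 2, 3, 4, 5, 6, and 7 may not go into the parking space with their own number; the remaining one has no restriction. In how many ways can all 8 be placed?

16687

Let Aᵢ (for 1 ≤ i ≤ 7) be the placements that put car i in its forbidden parking space. Any j of these fix j positions, leaving (8−j)! ways to fill the rest, and there are C(7,j) ways to pick which j.
By inclusion–exclusion, the number of valid placements is Σ_{j=0}^{7} (−1)^j C(7,j)·(8−j)!.
Computing: 40320 − 35280 + 15120 − 4200 + 840 − 126 + 14 − 1 = 16687.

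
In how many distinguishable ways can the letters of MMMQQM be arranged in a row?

15

Letter multiplicities in MMMQQM: M×4, Q×2.
The number of distinct arrangements is 6!/(4!·2!) = 720/48 = 15.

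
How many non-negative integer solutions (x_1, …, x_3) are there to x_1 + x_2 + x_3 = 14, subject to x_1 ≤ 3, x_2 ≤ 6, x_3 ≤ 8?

10

Ignoring the caps, the number of non-negative solutions to x_1+…+x_3 = 14 is C(16,2) = 120.
Subtract solutions that violate a single cap (substitute x_i' = x_i − (cap_i+1)): x_1 ≥ 4 gives C(12,2) = 66; x_2 ≥ 7 gives C(9,2) = 36; x_3 ≥ 9 gives C(7,2) = 21. Together 123.
Add back pairs where two caps are both exceeded: 10 + 3 + 0 = 13.
By inclusion–exclusion the count is 120 − 123 + 13 = 10.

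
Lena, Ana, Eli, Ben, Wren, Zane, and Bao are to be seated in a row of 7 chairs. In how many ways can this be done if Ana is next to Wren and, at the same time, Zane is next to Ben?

480

Treat {Ana,Wren} as one block (2 orders) and {Zane,Ben} as another (2 orders).
That leaves 5 units to arrange: 2 × 2 × 5! = 4 × 120 = 480.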